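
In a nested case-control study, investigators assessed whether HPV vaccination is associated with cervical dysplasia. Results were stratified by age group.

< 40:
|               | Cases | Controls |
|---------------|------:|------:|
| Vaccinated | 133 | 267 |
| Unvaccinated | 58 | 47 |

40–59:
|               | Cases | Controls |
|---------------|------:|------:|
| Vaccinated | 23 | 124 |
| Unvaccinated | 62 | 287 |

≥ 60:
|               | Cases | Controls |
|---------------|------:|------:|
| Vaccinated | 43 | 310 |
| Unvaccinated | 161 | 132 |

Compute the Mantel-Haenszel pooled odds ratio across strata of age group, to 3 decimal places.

OR_MH = Σ(aᵢdᵢ/nᵢ) / Σ(bᵢcᵢ/nᵢ), where nᵢ is the stratum total.
Stratum 1 (< 40): n = 505; a·d/n = 133·47/505 = 12.3782; b·c/n = 267·58/505 = 30.6653
Stratum 2 (40–59): n = 496; a·d/n = 23·287/496 = 13.3085; b·c/n = 124·62/496 = 15.5000
Stratum 3 (≥ 60): n = 646; a·d/n = 43·132/646 = 8.7864; b·c/n = 310·161/646 = 77.2601
OR_MH = (12.3782 + 13.3085 + 8.7864) / (30.6653 + 15.5000 + 77.2601) = 34.4731 / 123.4254 = 0.27930

0.279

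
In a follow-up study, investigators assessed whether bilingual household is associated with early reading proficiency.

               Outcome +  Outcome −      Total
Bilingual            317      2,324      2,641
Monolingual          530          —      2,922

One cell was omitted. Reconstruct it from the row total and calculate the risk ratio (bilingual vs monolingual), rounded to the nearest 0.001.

The missing cell is in the unexposed row: 2922 − 530 = 2392.
So a = 317, b = 2324, c = 530, d = 2392.
RR = [a/(a+b)] / [c/(c+d)] = (317/2641) / (530/2922) = 0.12003/0.18138 = 0.66175

0.662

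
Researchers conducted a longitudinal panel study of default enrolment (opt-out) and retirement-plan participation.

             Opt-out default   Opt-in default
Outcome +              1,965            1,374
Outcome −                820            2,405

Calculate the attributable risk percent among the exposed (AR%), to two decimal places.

48.47

Reading the table with exposure as columns: a = 1965 (Opt-out default, case), b = 820 (Opt-out default, non-case), c = 1374 (Opt-in default, case), d = 2405.
Risk in exposed = 1965/2785 = 0.70557; risk in unexposed = 1374/3779 = 0.36359.
RR = 0.70557/0.36359 = 1.94056
AR% = (RR − 1)/RR × 100 = (1.94056 − 1)/1.94056 × 100 = 48.4685%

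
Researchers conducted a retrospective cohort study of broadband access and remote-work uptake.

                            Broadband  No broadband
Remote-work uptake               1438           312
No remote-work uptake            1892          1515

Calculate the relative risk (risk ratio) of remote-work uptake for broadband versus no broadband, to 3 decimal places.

2.529

Reading the table with exposure as columns: a = 1438 (Broadband, case), b = 1892 (Broadband, non-case), c = 312 (No broadband, case), d = 1515.
Risk in exposed = 1438/3330 = 0.43183; risk in unexposed = 312/1827 = 0.17077.
RR = 0.43183 / 0.17077 = 2.52871
The risk among the exposed is 2.53 times that among the unexposed.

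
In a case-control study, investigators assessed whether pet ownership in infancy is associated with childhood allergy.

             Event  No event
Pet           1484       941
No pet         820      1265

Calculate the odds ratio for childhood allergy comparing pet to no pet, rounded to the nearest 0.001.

2.433

Cells: a = 1484, b = 941, c = 820, d = 1265.
OR = (a·d)/(b·c) = (1484 × 1265) / (941 × 820) = 1877260 / 771620 = 2.43288
The odds of childhood allergy are about 2.43 times as high in the pet group.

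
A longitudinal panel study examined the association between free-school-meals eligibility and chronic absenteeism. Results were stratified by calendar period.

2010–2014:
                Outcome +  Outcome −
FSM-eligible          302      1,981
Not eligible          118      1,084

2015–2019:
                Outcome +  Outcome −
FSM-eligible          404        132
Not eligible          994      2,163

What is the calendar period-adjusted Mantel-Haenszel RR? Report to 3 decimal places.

RR_MH = Σ(aᵢ·n₀ᵢ/nᵢ) / Σ(cᵢ·n₁ᵢ/nᵢ), with n₁ᵢ = aᵢ+bᵢ (exposed), n₀ᵢ = cᵢ+dᵢ (unexposed), nᵢ = n₁ᵢ+n₀ᵢ.
Stratum 1 (2010–2014): n₁ = 2283, n₀ = 1202, n = 3485; a·n₀/n = 302·1202/3485 = 104.1618; c·n₁/n = 118·2283/3485 = 77.3010
Stratum 2 (2015–2019): n₁ = 536, n₀ = 3157, n = 3693; a·n₀/n = 404·3157/3693 = 345.3637; c·n₁/n = 994·536/3693 = 144.2686
RR_MH = (104.1618 + 345.3637) / (77.3010 + 144.2686) = 449.5255 / 221.5696 = 2.02882

2.029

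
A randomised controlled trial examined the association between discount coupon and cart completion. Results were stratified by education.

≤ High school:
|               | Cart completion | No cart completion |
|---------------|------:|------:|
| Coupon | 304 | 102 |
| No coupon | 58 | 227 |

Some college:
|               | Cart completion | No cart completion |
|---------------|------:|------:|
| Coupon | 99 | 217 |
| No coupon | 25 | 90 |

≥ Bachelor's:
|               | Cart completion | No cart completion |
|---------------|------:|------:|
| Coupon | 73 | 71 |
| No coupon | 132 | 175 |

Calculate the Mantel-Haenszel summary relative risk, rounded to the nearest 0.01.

RR_MH = Σ(aᵢ·n₀ᵢ/nᵢ) / Σ(cᵢ·n₁ᵢ/nᵢ), with n₁ᵢ = aᵢ+bᵢ (exposed), n₀ᵢ = cᵢ+dᵢ (unexposed), nᵢ = n₁ᵢ+n₀ᵢ.
Stratum 1 (≤ High school): n₁ = 406, n₀ = 285, n = 691; a·n₀/n = 304·285/691 = 125.3835; c·n₁/n = 58·406/691 = 34.0781
Stratum 2 (Some college): n₁ = 316, n₀ = 115, n = 431; a·n₀/n = 99·115/431 = 26.4153; c·n₁/n = 25·316/431 = 18.3295
Stratum 3 (≥ Bachelor's): n₁ = 144, n₀ = 307, n = 451; a·n₀/n = 73·307/451 = 49.6918; c·n₁/n = 132·144/451 = 42.1463
RR_MH = (125.3835 + 26.4153 + 49.6918) / (34.0781 + 18.3295 + 42.1463) = 201.4906 / 94.5540 = 2.13096

2.13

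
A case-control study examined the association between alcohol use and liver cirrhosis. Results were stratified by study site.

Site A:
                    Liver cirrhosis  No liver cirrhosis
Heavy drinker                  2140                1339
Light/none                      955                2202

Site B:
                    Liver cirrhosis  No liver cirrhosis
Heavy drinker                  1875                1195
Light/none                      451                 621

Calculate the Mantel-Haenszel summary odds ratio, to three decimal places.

3.071

OR_MH = Σ(aᵢdᵢ/nᵢ) / Σ(bᵢcᵢ/nᵢ), where nᵢ is the stratum total.
Stratum 1 (Site A): n = 6636; a·d/n = 2140·2202/6636 = 710.1085; b·c/n = 1339·955/6636 = 192.6982
Stratum 2 (Site B): n = 4142; a·d/n = 1875·621/4142 = 281.1142; b·c/n = 1195·451/4142 = 130.1171
OR_MH = (710.1085 + 281.1142) / (192.6982 + 130.1171) = 991.2227 / 322.8153 = 3.07056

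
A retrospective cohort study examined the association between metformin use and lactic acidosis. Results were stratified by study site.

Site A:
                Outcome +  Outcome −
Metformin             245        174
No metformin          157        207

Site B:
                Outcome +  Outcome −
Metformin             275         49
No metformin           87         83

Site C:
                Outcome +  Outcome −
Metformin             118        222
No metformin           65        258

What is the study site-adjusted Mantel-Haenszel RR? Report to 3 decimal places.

1.525

RR_MH = Σ(aᵢ·n₀ᵢ/nᵢ) / Σ(cᵢ·n₁ᵢ/nᵢ), with n₁ᵢ = aᵢ+bᵢ (exposed), n₀ᵢ = cᵢ+dᵢ (unexposed), nᵢ = n₁ᵢ+n₀ᵢ.
Stratum 1 (Site A): n₁ = 419, n₀ = 364, n = 783; a·n₀/n = 245·364/783 = 113.8953; c·n₁/n = 157·419/783 = 84.0140
Stratum 2 (Site B): n₁ = 324, n₀ = 170, n = 494; a·n₀/n = 275·170/494 = 94.6356; c·n₁/n = 87·324/494 = 57.0607
Stratum 3 (Site C): n₁ = 340, n₀ = 323, n = 663; a·n₀/n = 118·323/663 = 57.4872; c·n₁/n = 65·340/663 = 33.3333
RR_MH = (113.8953 + 94.6356 + 57.4872) / (84.0140 + 57.0607 + 33.3333) = 266.0181 / 174.4081 = 1.52526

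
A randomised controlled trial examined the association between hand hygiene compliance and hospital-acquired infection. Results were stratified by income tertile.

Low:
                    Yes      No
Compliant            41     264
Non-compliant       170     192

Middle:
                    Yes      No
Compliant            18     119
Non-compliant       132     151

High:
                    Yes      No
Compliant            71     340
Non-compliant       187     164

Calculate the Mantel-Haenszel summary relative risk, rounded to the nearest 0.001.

0.303

RR_MH = Σ(aᵢ·n₀ᵢ/nᵢ) / Σ(cᵢ·n₁ᵢ/nᵢ), with n₁ᵢ = aᵢ+bᵢ (exposed), n₀ᵢ = cᵢ+dᵢ (unexposed), nᵢ = n₁ᵢ+n₀ᵢ.
Stratum 1 (Low): n₁ = 305, n₀ = 362, n = 667; a·n₀/n = 41·362/667 = 22.2519; c·n₁/n = 170·305/667 = 77.7361
Stratum 2 (Middle): n₁ = 137, n₀ = 283, n = 420; a·n₀/n = 18·283/420 = 12.1286; c·n₁/n = 132·137/420 = 43.0571
Stratum 3 (High): n₁ = 411, n₀ = 351, n = 762; a·n₀/n = 71·351/762 = 32.7047; c·n₁/n = 187·411/762 = 100.8622
RR_MH = (22.2519 + 12.1286 + 32.7047) / (77.7361 + 43.0571 + 100.8622) = 67.0852 / 221.6555 = 0.30266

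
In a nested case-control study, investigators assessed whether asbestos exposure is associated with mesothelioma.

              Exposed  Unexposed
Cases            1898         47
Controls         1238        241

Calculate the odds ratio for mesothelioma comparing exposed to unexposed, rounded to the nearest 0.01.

7.86

Reading the table with exposure as columns: a = 1898 (Exposed, case), b = 1238 (Exposed, non-case), c = 47 (Unexposed, case), d = 241.
OR = (a·d)/(b·c) = (1898 × 241) / (1238 × 47) = 457418 / 58186 = 7.86131
The odds of mesothelioma are about 7.86 times as high in the exposed group.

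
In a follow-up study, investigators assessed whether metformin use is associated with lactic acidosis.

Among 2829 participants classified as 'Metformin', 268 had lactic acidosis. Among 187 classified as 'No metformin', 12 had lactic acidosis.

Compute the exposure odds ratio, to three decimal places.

1.526

From the description: a = 268, b = 2561, c = 12, d = 175.
OR = (a·d)/(b·c) = (268 × 175) / (2561 × 12) = 46900 / 30732 = 1.52610
The odds of lactic acidosis are about 1.53 times as high in the metformin group.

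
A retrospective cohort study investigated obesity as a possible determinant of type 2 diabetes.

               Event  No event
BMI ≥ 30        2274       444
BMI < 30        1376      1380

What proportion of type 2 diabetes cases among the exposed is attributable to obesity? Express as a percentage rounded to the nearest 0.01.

40.32

Cells: a = 2274, b = 444, c = 1376, d = 1380.
Risk in exposed = 2274/2718 = 0.83664; risk in unexposed = 1376/2756 = 0.49927.
RR = 0.83664/0.49927 = 1.67572
AR% = (RR − 1)/RR × 100 = (1.67572 − 1)/1.67572 × 100 = 40.3242%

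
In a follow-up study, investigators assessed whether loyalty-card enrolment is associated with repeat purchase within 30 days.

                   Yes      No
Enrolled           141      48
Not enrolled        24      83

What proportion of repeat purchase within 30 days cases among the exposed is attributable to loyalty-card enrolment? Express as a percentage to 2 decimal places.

69.93

Cells: a = 141, b = 48, c = 24, d = 83.
Risk in exposed = 141/189 = 0.74603; risk in unexposed = 24/107 = 0.22430.
RR = 0.74603/0.22430 = 3.32606
AR% = (RR − 1)/RR × 100 = (3.32606 − 1)/3.32606 × 100 = 69.9344%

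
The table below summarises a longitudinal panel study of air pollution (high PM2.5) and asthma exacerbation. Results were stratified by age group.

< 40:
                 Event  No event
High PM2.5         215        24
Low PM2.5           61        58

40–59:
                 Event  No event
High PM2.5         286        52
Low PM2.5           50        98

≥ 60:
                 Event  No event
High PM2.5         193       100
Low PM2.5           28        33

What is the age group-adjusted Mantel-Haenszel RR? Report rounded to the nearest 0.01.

1.94

RR_MH = Σ(aᵢ·n₀ᵢ/nᵢ) / Σ(cᵢ·n₁ᵢ/nᵢ), with n₁ᵢ = aᵢ+bᵢ (exposed), n₀ᵢ = cᵢ+dᵢ (unexposed), nᵢ = n₁ᵢ+n₀ᵢ.
Stratum 1 (< 40): n₁ = 239, n₀ = 119, n = 358; a·n₀/n = 215·119/358 = 71.4665; c·n₁/n = 61·239/358 = 40.7235
Stratum 2 (40–59): n₁ = 338, n₀ = 148, n = 486; a·n₀/n = 286·148/486 = 87.0947; c·n₁/n = 50·338/486 = 34.7737
Stratum 3 (≥ 60): n₁ = 293, n₀ = 61, n = 354; a·n₀/n = 193·61/354 = 33.2571; c·n₁/n = 28·293/354 = 23.1751
RR_MH = (71.4665 + 87.0947 + 33.2571) / (40.7235 + 34.7737 + 23.1751) = 191.8182 / 98.6723 = 1.94399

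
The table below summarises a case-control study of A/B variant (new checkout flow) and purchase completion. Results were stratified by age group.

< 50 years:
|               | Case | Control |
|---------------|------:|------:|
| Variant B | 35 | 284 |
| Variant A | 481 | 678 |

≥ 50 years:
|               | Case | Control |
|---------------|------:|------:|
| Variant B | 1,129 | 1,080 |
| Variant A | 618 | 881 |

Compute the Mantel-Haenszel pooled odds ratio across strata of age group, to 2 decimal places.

1.04

OR_MH = Σ(aᵢdᵢ/nᵢ) / Σ(bᵢcᵢ/nᵢ), where nᵢ is the stratum total.
Stratum 1 (< 50 years): n = 1478; a·d/n = 35·678/1478 = 16.0555; b·c/n = 284·481/1478 = 92.4249
Stratum 2 (≥ 50 years): n = 3708; a·d/n = 1129·881/3708 = 268.2441; b·c/n = 1080·618/3708 = 180.0000
OR_MH = (16.0555 + 268.2441) / (92.4249 + 180.0000) = 284.2995 / 272.4249 = 1.04359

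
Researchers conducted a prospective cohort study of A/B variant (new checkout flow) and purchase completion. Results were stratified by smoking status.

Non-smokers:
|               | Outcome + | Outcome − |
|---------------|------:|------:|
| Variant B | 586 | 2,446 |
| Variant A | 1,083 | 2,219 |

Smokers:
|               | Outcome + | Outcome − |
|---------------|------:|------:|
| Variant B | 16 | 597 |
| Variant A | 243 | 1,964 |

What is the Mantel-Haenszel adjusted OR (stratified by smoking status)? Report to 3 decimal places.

OR_MH = Σ(aᵢdᵢ/nᵢ) / Σ(bᵢcᵢ/nᵢ), where nᵢ is the stratum total.
Stratum 1 (Non-smokers): n = 6334; a·d/n = 586·2219/6334 = 205.2943; b·c/n = 2446·1083/6334 = 418.2220
Stratum 2 (Smokers): n = 2820; a·d/n = 16·1964/2820 = 11.1433; b·c/n = 597·243/2820 = 51.4436
OR_MH = (205.2943 + 11.1433) / (418.2220 + 51.4436) = 216.4375 / 469.6656 = 0.46083

0.461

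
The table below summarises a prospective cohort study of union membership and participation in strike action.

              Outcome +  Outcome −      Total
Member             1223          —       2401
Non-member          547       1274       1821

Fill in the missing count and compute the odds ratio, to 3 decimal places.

2.418

The missing cell is in the exposed row: 2401 − 1223 = 1178.
So a = 1223, b = 1178, c = 547, d = 1274.
OR = (a·d)/(b·c) = (1223 × 1274) / (1178 × 547) = 1558102 / 644366 = 2.41804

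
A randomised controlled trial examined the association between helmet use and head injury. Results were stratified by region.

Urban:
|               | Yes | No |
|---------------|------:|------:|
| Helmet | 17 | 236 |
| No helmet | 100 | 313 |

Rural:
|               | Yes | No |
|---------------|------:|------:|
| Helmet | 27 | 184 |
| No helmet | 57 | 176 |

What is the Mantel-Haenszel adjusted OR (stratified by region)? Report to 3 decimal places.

0.317

OR_MH = Σ(aᵢdᵢ/nᵢ) / Σ(bᵢcᵢ/nᵢ), where nᵢ is the stratum total.
Stratum 1 (Urban): n = 666; a·d/n = 17·313/666 = 7.9895; b·c/n = 236·100/666 = 35.4354
Stratum 2 (Rural): n = 444; a·d/n = 27·176/444 = 10.7027; b·c/n = 184·57/444 = 23.6216
OR_MH = (7.9895 + 10.7027) / (35.4354 + 23.6216) = 18.6922 / 59.0571 = 0.31651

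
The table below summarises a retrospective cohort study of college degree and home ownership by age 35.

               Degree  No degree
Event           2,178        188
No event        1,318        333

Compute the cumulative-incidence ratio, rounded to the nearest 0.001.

Reading the table with exposure as columns: a = 2178 (Degree, case), b = 1318 (Degree, non-case), c = 188 (No degree, case), d = 333.
Risk in exposed = 2178/3496 = 0.62300; risk in unexposed = 188/521 = 0.36084.
RR = 0.62300 / 0.36084 = 1.72650
The risk among the exposed is 1.73 times that among the unexposed.

1.726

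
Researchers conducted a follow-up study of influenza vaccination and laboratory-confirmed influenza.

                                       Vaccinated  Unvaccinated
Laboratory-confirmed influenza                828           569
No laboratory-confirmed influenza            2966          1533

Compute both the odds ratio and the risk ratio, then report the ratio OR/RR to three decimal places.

0.933

Reading the table with exposure as columns: a = 828 (Vaccinated, case), b = 2966 (Vaccinated, non-case), c = 569 (Unvaccinated, case), d = 1533.
OR = (828·1533)/(2966·569) = 1269324/1687654 = 0.75212
Risk in exposed = 828/3794 = 0.21824; risk in unexposed = 569/2102 = 0.27069; RR = 0.80622
OR/RR = 0.75212 / 0.80622 = 0.93290
The outcome is not rare, so the OR lies further from 1 than the RR.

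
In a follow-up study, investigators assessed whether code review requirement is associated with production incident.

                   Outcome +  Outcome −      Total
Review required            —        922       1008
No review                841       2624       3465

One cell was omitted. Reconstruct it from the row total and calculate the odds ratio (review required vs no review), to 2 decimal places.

0.29

The missing cell is in the exposed row: 1008 − 922 = 86.
So a = 86, b = 922, c = 841, d = 2624.
OR = (a·d)/(b·c) = (86 × 2624) / (922 × 841) = 225664 / 775402 = 0.29103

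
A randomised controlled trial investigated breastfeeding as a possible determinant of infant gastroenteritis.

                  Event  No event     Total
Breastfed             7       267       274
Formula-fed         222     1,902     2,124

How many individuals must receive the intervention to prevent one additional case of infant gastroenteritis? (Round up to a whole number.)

13

Risk in treated group = 7/274 = 0.02555; risk in control = 222/2124 = 0.10452.
Absolute risk reduction = 0.10452 − 0.02555 = 0.07897
NNT = 1 / ARR = 1 / 0.07897 = 12.663 → round up → 13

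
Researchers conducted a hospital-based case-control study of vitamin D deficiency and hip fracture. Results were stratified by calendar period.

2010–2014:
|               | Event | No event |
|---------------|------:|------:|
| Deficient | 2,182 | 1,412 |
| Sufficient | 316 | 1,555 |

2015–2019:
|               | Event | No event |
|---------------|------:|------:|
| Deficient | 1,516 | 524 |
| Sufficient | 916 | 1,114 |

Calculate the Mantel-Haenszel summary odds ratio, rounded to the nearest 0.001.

5.190

OR_MH = Σ(aᵢdᵢ/nᵢ) / Σ(bᵢcᵢ/nᵢ), where nᵢ is the stratum total.
Stratum 1 (2010–2014): n = 5465; a·d/n = 2182·1555/5465 = 620.8618; b·c/n = 1412·316/5465 = 81.6454
Stratum 2 (2015–2019): n = 4070; a·d/n = 1516·1114/4070 = 414.9445; b·c/n = 524·916/4070 = 117.9322
OR_MH = (620.8618 + 414.9445) / (81.6454 + 117.9322) = 1035.8063 / 199.5776 = 5.18999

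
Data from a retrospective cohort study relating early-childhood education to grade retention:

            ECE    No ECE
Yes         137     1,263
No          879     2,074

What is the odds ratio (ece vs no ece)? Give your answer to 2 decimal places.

Reading the table with exposure as columns: a = 137 (ECE, case), b = 879 (ECE, non-case), c = 1263 (No ECE, case), d = 2074.
OR = (a·d)/(b·c) = (137 × 2074) / (879 × 1263) = 284138 / 1110177 = 0.25594
Exposure is associated with lower odds of grade retention (OR = 0.26 < 1).

0.26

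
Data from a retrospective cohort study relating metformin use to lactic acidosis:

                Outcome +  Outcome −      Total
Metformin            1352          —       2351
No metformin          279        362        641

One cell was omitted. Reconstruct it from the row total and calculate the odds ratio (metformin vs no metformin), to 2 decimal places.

1.76

The missing cell is in the exposed row: 2351 − 1352 = 999.
So a = 1352, b = 999, c = 279, d = 362.
OR = (a·d)/(b·c) = (1352 × 362) / (999 × 279) = 489424 / 278721 = 1.75596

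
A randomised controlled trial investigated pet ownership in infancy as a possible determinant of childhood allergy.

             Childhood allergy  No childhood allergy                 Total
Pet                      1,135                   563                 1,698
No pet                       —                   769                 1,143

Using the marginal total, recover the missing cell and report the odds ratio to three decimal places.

4.145

The missing cell is in the unexposed row: 1143 − 769 = 374.
So a = 1135, b = 563, c = 374, d = 769.
OR = (a·d)/(b·c) = (1135 × 769) / (563 × 374) = 872815 / 210562 = 4.14517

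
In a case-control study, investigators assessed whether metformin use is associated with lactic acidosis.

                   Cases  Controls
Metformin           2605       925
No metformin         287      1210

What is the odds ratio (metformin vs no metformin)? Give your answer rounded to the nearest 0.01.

11.87

Cells: a = 2605, b = 925, c = 287, d = 1210.
OR = (a·d)/(b·c) = (2605 × 1210) / (925 × 287) = 3152050 / 265475 = 11.87325
The odds of lactic acidosis are about 11.87 times as high in the metformin group.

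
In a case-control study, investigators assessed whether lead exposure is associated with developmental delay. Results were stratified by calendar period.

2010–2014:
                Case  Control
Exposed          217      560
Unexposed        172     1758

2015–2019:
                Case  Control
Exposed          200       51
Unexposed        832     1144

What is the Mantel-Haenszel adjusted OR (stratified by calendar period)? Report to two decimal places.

4.46

OR_MH = Σ(aᵢdᵢ/nᵢ) / Σ(bᵢcᵢ/nᵢ), where nᵢ is the stratum total.
Stratum 1 (2010–2014): n = 2707; a·d/n = 217·1758/2707 = 140.9257; b·c/n = 560·172/2707 = 35.5818
Stratum 2 (2015–2019): n = 2227; a·d/n = 200·1144/2227 = 102.7391; b·c/n = 51·832/2227 = 19.0534
OR_MH = (140.9257 + 102.7391) / (35.5818 + 19.0534) = 243.6649 / 54.6353 = 4.45985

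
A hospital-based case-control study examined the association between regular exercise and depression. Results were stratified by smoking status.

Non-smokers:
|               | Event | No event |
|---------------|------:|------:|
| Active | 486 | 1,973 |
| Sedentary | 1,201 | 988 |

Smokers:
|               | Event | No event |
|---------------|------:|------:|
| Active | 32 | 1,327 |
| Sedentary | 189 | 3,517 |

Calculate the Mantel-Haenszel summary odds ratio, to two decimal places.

0.22

OR_MH = Σ(aᵢdᵢ/nᵢ) / Σ(bᵢcᵢ/nᵢ), where nᵢ is the stratum total.
Stratum 1 (Non-smokers): n = 4648; a·d/n = 486·988/4648 = 103.3064; b·c/n = 1973·1201/4648 = 509.8049
Stratum 2 (Smokers): n = 5065; a·d/n = 32·3517/5065 = 22.2199; b·c/n = 1327·189/5065 = 49.5169
OR_MH = (103.3064 + 22.2199) / (509.8049 + 49.5169) = 125.5263 / 559.3217 = 0.22443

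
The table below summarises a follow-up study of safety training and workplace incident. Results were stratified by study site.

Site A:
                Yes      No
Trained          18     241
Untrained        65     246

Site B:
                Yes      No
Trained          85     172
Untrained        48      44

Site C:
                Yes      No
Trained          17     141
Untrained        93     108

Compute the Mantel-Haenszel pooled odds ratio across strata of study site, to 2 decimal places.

OR_MH = Σ(aᵢdᵢ/nᵢ) / Σ(bᵢcᵢ/nᵢ), where nᵢ is the stratum total.
Stratum 1 (Site A): n = 570; a·d/n = 18·246/570 = 7.7684; b·c/n = 241·65/570 = 27.4825
Stratum 2 (Site B): n = 349; a·d/n = 85·44/349 = 10.7163; b·c/n = 172·48/349 = 23.6562
Stratum 3 (Site C): n = 359; a·d/n = 17·108/359 = 5.1142; b·c/n = 141·93/359 = 36.5265
OR_MH = (7.7684 + 10.7163 + 5.1142) / (27.4825 + 23.6562 + 36.5265) = 23.5990 / 87.6651 = 0.26919

0.27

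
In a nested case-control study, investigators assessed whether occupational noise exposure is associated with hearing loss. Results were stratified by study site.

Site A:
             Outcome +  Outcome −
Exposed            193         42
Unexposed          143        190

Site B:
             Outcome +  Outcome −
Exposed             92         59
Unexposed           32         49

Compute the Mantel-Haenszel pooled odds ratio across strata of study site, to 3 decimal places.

OR_MH = Σ(aᵢdᵢ/nᵢ) / Σ(bᵢcᵢ/nᵢ), where nᵢ is the stratum total.
Stratum 1 (Site A): n = 568; a·d/n = 193·190/568 = 64.5599; b·c/n = 42·143/568 = 10.5739
Stratum 2 (Site B): n = 232; a·d/n = 92·49/232 = 19.4310; b·c/n = 59·32/232 = 8.1379
OR_MH = (64.5599 + 19.4310) / (10.5739 + 8.1379) = 83.9909 / 18.7119 = 4.48864

4.489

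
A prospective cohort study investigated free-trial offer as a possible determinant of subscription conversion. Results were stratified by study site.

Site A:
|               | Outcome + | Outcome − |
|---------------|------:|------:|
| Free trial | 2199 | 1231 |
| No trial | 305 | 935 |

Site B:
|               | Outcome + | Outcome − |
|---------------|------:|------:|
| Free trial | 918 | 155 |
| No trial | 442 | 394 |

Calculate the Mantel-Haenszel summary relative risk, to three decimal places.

RR_MH = Σ(aᵢ·n₀ᵢ/nᵢ) / Σ(cᵢ·n₁ᵢ/nᵢ), with n₁ᵢ = aᵢ+bᵢ (exposed), n₀ᵢ = cᵢ+dᵢ (unexposed), nᵢ = n₁ᵢ+n₀ᵢ.
Stratum 1 (Site A): n₁ = 3430, n₀ = 1240, n = 4670; a·n₀/n = 2199·1240/4670 = 583.8887; c·n₁/n = 305·3430/4670 = 224.0150
Stratum 2 (Site B): n₁ = 1073, n₀ = 836, n = 1909; a·n₀/n = 918·836/1909 = 402.0157; c·n₁/n = 442·1073/1909 = 248.4369
RR_MH = (583.8887 + 402.0157) / (224.0150 + 248.4369) = 985.9044 / 472.4519 = 2.08678

2.087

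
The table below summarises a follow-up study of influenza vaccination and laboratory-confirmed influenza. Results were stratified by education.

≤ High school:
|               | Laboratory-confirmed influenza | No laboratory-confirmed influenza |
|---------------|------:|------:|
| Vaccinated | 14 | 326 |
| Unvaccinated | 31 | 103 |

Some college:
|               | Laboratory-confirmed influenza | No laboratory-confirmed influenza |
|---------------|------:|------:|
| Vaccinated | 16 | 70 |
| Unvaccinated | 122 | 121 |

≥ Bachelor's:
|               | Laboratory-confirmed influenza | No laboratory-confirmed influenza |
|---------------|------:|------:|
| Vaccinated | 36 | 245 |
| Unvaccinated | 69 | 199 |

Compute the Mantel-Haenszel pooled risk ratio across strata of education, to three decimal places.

RR_MH = Σ(aᵢ·n₀ᵢ/nᵢ) / Σ(cᵢ·n₁ᵢ/nᵢ), with n₁ᵢ = aᵢ+bᵢ (exposed), n₀ᵢ = cᵢ+dᵢ (unexposed), nᵢ = n₁ᵢ+n₀ᵢ.
Stratum 1 (≤ High school): n₁ = 340, n₀ = 134, n = 474; a·n₀/n = 14·134/474 = 3.9578; c·n₁/n = 31·340/474 = 22.2363
Stratum 2 (Some college): n₁ = 86, n₀ = 243, n = 329; a·n₀/n = 16·243/329 = 11.8176; c·n₁/n = 122·86/329 = 31.8906
Stratum 3 (≥ Bachelor's): n₁ = 281, n₀ = 268, n = 549; a·n₀/n = 36·268/549 = 17.5738; c·n₁/n = 69·281/549 = 35.3169
RR_MH = (3.9578 + 11.8176 + 17.5738) / (22.2363 + 31.8906 + 35.3169) = 33.3492 / 89.4438 = 0.37285

0.373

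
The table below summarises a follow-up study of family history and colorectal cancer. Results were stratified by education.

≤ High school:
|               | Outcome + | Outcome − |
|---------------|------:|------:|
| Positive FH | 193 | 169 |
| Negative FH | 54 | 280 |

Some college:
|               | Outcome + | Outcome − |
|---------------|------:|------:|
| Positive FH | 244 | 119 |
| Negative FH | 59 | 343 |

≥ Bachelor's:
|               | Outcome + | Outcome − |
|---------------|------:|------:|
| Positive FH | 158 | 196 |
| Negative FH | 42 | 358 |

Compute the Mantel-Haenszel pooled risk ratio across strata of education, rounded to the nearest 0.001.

4.019

RR_MH = Σ(aᵢ·n₀ᵢ/nᵢ) / Σ(cᵢ·n₁ᵢ/nᵢ), with n₁ᵢ = aᵢ+bᵢ (exposed), n₀ᵢ = cᵢ+dᵢ (unexposed), nᵢ = n₁ᵢ+n₀ᵢ.
Stratum 1 (≤ High school): n₁ = 362, n₀ = 334, n = 696; a·n₀/n = 193·334/696 = 92.6178; c·n₁/n = 54·362/696 = 28.0862
Stratum 2 (Some college): n₁ = 363, n₀ = 402, n = 765; a·n₀/n = 244·402/765 = 128.2196; c·n₁/n = 59·363/765 = 27.9961
Stratum 3 (≥ Bachelor's): n₁ = 354, n₀ = 400, n = 754; a·n₀/n = 158·400/754 = 83.8196; c·n₁/n = 42·354/754 = 19.7188
RR_MH = (92.6178 + 128.2196 + 83.8196) / (28.0862 + 27.9961 + 19.7188) = 304.6571 / 75.8011 = 4.01916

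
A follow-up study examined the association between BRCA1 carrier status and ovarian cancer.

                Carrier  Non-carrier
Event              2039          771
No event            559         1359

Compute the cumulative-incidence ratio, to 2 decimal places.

Reading the table with exposure as columns: a = 2039 (Carrier, case), b = 559 (Carrier, non-case), c = 771 (Non-carrier, case), d = 1359.
Risk in exposed = 2039/2598 = 0.78483; risk in unexposed = 771/2130 = 0.36197.
RR = 0.78483 / 0.36197 = 2.16822
The risk among the exposed is 2.17 times that among the unexposed.

2.17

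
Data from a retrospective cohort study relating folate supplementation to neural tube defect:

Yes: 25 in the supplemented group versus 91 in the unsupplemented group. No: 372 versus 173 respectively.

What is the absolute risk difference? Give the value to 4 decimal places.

From the description: a = 25, b = 372, c = 91, d = 173.
Risk in exposed = 25/397 = 0.062972; risk in unexposed = 91/264 = 0.344697.
Risk difference = 0.062972 − 0.344697 = -0.281725

-0.2817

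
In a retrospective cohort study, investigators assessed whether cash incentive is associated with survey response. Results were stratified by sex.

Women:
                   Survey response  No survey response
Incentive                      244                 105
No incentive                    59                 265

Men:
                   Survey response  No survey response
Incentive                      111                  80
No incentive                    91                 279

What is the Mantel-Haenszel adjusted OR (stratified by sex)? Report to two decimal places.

OR_MH = Σ(aᵢdᵢ/nᵢ) / Σ(bᵢcᵢ/nᵢ), where nᵢ is the stratum total.
Stratum 1 (Women): n = 673; a·d/n = 244·265/673 = 96.0773; b·c/n = 105·59/673 = 9.2051
Stratum 2 (Men): n = 561; a·d/n = 111·279/561 = 55.2032; b·c/n = 80·91/561 = 12.9768
OR_MH = (96.0773 + 55.2032) / (9.2051 + 12.9768) = 151.2805 / 22.1819 = 6.82000

6.82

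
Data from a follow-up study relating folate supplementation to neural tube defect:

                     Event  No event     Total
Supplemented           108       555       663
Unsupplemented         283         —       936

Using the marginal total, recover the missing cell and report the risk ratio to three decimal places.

0.539

The missing cell is in the unexposed row: 936 − 283 = 653.
So a = 108, b = 555, c = 283, d = 653.
RR = [a/(a+b)] / [c/(c+d)] = (108/663) / (283/936) = 0.16290/0.30235 = 0.53877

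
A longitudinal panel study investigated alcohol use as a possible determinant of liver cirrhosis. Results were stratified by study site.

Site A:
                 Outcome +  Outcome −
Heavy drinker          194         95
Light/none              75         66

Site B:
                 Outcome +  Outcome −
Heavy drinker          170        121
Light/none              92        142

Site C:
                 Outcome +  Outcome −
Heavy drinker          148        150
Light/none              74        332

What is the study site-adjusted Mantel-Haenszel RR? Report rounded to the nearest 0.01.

1.69

RR_MH = Σ(aᵢ·n₀ᵢ/nᵢ) / Σ(cᵢ·n₁ᵢ/nᵢ), with n₁ᵢ = aᵢ+bᵢ (exposed), n₀ᵢ = cᵢ+dᵢ (unexposed), nᵢ = n₁ᵢ+n₀ᵢ.
Stratum 1 (Site A): n₁ = 289, n₀ = 141, n = 430; a·n₀/n = 194·141/430 = 63.6140; c·n₁/n = 75·289/430 = 50.4070
Stratum 2 (Site B): n₁ = 291, n₀ = 234, n = 525; a·n₀/n = 170·234/525 = 75.7714; c·n₁/n = 92·291/525 = 50.9943
Stratum 3 (Site C): n₁ = 298, n₀ = 406, n = 704; a·n₀/n = 148·406/704 = 85.3523; c·n₁/n = 74·298/704 = 31.3239
RR_MH = (63.6140 + 75.7714 + 85.3523) / (50.4070 + 50.9943 + 31.3239) = 224.7377 / 132.7251 = 1.69326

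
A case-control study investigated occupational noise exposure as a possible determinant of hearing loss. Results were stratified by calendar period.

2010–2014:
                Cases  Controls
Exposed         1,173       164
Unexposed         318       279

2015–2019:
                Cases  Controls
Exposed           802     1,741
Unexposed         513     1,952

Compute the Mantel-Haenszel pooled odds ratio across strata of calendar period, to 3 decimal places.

2.347

OR_MH = Σ(aᵢdᵢ/nᵢ) / Σ(bᵢcᵢ/nᵢ), where nᵢ is the stratum total.
Stratum 1 (2010–2014): n = 1934; a·d/n = 1173·279/1934 = 169.2177; b·c/n = 164·318/1934 = 26.9659
Stratum 2 (2015–2019): n = 5008; a·d/n = 802·1952/5008 = 312.6006; b·c/n = 1741·513/5008 = 178.3413
OR_MH = (169.2177 + 312.6006) / (26.9659 + 178.3413) = 481.8183 / 205.3071 = 2.34682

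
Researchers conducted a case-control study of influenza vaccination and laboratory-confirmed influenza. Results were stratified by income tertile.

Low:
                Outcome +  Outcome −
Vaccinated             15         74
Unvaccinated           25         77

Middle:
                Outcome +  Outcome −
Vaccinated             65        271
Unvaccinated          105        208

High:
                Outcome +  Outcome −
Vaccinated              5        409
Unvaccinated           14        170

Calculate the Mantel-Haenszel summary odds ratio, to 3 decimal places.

0.448

OR_MH = Σ(aᵢdᵢ/nᵢ) / Σ(bᵢcᵢ/nᵢ), where nᵢ is the stratum total.
Stratum 1 (Low): n = 191; a·d/n = 15·77/191 = 6.0471; b·c/n = 74·25/191 = 9.6859
Stratum 2 (Middle): n = 649; a·d/n = 65·208/649 = 20.8320; b·c/n = 271·105/649 = 43.8444
Stratum 3 (High): n = 598; a·d/n = 5·170/598 = 1.4214; b·c/n = 409·14/598 = 9.5753
OR_MH = (6.0471 + 20.8320 + 1.4214) / (9.6859 + 43.8444 + 9.5753) = 28.3006 / 63.1055 = 0.44846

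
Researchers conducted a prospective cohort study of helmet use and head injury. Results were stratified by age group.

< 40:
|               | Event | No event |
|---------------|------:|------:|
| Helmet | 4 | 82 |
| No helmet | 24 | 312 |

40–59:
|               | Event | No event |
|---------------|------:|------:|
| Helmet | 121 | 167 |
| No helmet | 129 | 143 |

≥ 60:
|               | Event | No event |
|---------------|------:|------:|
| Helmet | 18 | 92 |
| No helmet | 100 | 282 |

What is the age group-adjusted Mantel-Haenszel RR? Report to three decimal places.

RR_MH = Σ(aᵢ·n₀ᵢ/nᵢ) / Σ(cᵢ·n₁ᵢ/nᵢ), with n₁ᵢ = aᵢ+bᵢ (exposed), n₀ᵢ = cᵢ+dᵢ (unexposed), nᵢ = n₁ᵢ+n₀ᵢ.
Stratum 1 (< 40): n₁ = 86, n₀ = 336, n = 422; a·n₀/n = 4·336/422 = 3.1848; c·n₁/n = 24·86/422 = 4.8910
Stratum 2 (40–59): n₁ = 288, n₀ = 272, n = 560; a·n₀/n = 121·272/560 = 58.7714; c·n₁/n = 129·288/560 = 66.3429
Stratum 3 (≥ 60): n₁ = 110, n₀ = 382, n = 492; a·n₀/n = 18·382/492 = 13.9756; c·n₁/n = 100·110/492 = 22.3577
RR_MH = (3.1848 + 58.7714 + 13.9756) / (4.8910 + 66.3429 + 22.3577) = 75.9319 / 93.5916 = 0.81131

0.811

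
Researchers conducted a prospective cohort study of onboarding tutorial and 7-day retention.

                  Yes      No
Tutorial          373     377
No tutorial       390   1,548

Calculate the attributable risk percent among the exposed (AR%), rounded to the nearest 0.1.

Cells: a = 373, b = 377, c = 390, d = 1548.
Risk in exposed = 373/750 = 0.49733; risk in unexposed = 390/1938 = 0.20124.
RR = 0.49733/0.20124 = 2.47136
AR% = (RR − 1)/RR × 100 = (2.47136 − 1)/2.47136 × 100 = 59.5365%

59.5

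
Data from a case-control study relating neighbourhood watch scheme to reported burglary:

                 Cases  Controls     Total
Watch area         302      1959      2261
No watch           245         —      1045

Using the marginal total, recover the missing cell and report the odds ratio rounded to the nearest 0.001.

0.503

The missing cell is in the unexposed row: 1045 − 245 = 800.
So a = 302, b = 1959, c = 245, d = 800.
OR = (a·d)/(b·c) = (302 × 800) / (1959 × 245) = 241600 / 479955 = 0.50338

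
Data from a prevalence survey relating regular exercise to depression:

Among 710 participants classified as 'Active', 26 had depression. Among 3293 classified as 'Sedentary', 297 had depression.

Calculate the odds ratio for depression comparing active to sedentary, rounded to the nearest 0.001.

0.383

From the description: a = 26, b = 684, c = 297, d = 2996.
OR = (a·d)/(b·c) = (26 × 2996) / (684 × 297) = 77896 / 203148 = 0.38344
Exposure is associated with lower odds of depression (OR = 0.38 < 1).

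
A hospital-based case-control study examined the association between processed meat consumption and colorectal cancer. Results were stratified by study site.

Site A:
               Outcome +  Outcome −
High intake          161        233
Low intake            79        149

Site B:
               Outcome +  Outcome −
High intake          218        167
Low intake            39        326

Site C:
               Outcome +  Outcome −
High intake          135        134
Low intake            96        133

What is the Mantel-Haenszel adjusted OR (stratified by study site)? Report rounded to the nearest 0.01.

OR_MH = Σ(aᵢdᵢ/nᵢ) / Σ(bᵢcᵢ/nᵢ), where nᵢ is the stratum total.
Stratum 1 (Site A): n = 622; a·d/n = 161·149/622 = 38.5675; b·c/n = 233·79/622 = 29.5932
Stratum 2 (Site B): n = 750; a·d/n = 218·326/750 = 94.7573; b·c/n = 167·39/750 = 8.6840
Stratum 3 (Site C): n = 498; a·d/n = 135·133/498 = 36.0542; b·c/n = 134·96/498 = 25.8313
OR_MH = (38.5675 + 94.7573 + 36.0542) / (29.5932 + 8.6840 + 25.8313) = 169.3791 / 64.1086 = 2.64207

2.64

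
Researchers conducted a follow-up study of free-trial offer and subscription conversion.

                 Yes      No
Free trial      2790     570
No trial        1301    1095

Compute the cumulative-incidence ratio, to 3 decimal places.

1.529

Cells: a = 2790, b = 570, c = 1301, d = 1095.
Risk in exposed = 2790/3360 = 0.83036; risk in unexposed = 1301/2396 = 0.54299.
RR = 0.83036 / 0.54299 = 1.52924
The risk among the exposed is 1.53 times that among the unexposed.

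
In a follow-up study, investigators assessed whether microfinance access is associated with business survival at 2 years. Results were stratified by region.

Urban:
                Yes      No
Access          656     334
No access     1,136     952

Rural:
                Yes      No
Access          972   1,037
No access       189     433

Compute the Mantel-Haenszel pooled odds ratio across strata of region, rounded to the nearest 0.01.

OR_MH = Σ(aᵢdᵢ/nᵢ) / Σ(bᵢcᵢ/nᵢ), where nᵢ is the stratum total.
Stratum 1 (Urban): n = 3078; a·d/n = 656·952/3078 = 202.8954; b·c/n = 334·1136/3078 = 123.2697
Stratum 2 (Rural): n = 2631; a·d/n = 972·433/2631 = 159.9681; b·c/n = 1037·189/2631 = 74.4937
OR_MH = (202.8954 + 159.9681) / (123.2697 + 74.4937) = 362.8635 / 197.7634 = 1.83484

1.83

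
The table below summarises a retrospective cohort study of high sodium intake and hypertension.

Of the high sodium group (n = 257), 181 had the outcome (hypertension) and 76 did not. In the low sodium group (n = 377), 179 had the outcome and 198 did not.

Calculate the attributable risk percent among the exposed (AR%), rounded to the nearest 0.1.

32.6

From the description: a = 181, b = 76, c = 179, d = 198.
Risk in exposed = 181/257 = 0.70428; risk in unexposed = 179/377 = 0.47480.
RR = 0.70428/0.47480 = 1.48332
AR% = (RR − 1)/RR × 100 = (1.48332 − 1)/1.48332 × 100 = 32.5835%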